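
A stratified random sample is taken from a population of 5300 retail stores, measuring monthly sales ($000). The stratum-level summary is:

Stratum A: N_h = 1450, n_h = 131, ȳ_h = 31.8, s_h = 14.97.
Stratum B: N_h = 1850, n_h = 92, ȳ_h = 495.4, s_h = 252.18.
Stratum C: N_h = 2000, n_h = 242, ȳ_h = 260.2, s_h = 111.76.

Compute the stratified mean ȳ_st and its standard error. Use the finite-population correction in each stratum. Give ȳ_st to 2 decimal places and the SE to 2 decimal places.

ȳ_st ≈ 279.81, SE ≈ 9.31

ȳ_st = Σ W_h ȳ_h = (1450·31.8 + 1850·495.4 + 2000·260.2)/5300 = 279.81132
V̂(ȳ_st) = Σ W_h² (1 − n_h/N_h) s_h²/n_h, with W_h = N_h/N and N = 5300:
  stratum A: (1450/5300)²·(1 − 131/1450)·14.97²/131 = 0.116475
  stratum B: (1850/5300)²·(1 − 92/1850)·252.18²/92 = 80.0336
  stratum C: (2000/5300)²·(1 − 242/2000)·111.76²/242 = 6.46033
V̂(ȳ_st) = 86.6104
SE(ȳ_st) = √86.6104 = 9.30647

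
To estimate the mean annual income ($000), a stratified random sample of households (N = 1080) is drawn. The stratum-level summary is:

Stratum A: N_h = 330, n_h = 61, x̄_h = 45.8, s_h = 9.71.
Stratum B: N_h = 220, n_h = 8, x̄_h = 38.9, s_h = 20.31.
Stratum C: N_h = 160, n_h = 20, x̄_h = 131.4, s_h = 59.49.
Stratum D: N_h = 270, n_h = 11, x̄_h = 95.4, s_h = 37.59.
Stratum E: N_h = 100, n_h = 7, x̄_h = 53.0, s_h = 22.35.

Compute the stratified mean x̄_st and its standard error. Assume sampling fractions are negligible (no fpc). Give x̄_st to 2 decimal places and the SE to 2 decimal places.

x̄_st ≈ 70.14, SE ≈ 3.85

x̄_st = Σ W_h x̄_h = (330·45.8 + 220·38.9 + 160·131.4 + 270·95.4 + 100·53.0)/1080 = 70.14259
V̂(x̄_st) = Σ W_h² s_h²/n_h, with W_h = N_h/N and N = 1080:
  stratum A: (330/1080)²·9.71²/61 = 0.144308
  stratum B: (220/1080)²·20.31²/8 = 2.13958
  stratum C: (160/1080)²·59.49²/20 = 3.88374
  stratum D: (270/1080)²·37.59²/11 = 8.02846
  stratum E: (100/1080)²·22.35²/7 = 0.6118
V̂(x̄_st) = 14.8079
SE(x̄_st) = √14.8079 = 3.8481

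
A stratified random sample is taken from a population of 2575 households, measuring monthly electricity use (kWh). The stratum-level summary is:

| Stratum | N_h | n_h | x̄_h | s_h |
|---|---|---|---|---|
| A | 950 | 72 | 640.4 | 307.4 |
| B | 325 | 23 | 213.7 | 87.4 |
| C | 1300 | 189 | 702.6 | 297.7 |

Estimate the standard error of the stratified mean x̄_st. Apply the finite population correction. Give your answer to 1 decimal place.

V̂(x̄_st) = Σ W_h² (1 − n_h/N_h) s_h²/n_h, with W_h = N_h/N and N = 2575:
  stratum A: (950/2575)²·(1 − 72/950)·307.4²/72 = 165.097
  stratum B: (325/2575)²·(1 − 23/325)·87.4²/23 = 4.91621
  stratum C: (1300/2575)²·(1 − 189/1300)·297.7²/189 = 102.141
V̂(x̄_st) = 272.154
SE(x̄_st) = √272.154 = 16.4971

SE(x̄_st) ≈ 16.5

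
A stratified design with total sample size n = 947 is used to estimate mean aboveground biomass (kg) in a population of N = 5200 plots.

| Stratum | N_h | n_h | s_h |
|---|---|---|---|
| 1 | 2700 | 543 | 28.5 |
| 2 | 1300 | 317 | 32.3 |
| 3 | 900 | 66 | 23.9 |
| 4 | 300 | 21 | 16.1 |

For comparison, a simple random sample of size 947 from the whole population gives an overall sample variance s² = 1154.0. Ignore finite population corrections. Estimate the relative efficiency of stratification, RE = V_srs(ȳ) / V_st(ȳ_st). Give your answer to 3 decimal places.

V̂(ȳ_st) = Σ W_h² s_h²/n_h, with W_h = N_h/N and N = 5200:
  stratum 1: (2700/5200)²·28.5²/543 = 0.403284
  stratum 2: (1300/5200)²·32.3²/317 = 0.205696
  stratum 3: (900/5200)²·23.9²/66 = 0.259257
  stratum 4: (300/5200)²·16.1²/21 = 0.0410836
V_st = 0.90932
V_srs = s²/n = 1154.0/947 = 1.21859
Relative efficiency = V_srs / V_st = 1.21859/0.90932 = 1.3401

RE ≈ 1.340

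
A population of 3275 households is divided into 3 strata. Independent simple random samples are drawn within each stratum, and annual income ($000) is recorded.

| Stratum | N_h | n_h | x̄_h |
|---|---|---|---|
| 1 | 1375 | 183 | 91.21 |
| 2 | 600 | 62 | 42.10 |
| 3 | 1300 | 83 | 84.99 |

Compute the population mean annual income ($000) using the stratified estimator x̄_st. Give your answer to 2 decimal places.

x̄_st ≈ 79.74

N = Σ N_h = 3275. Stratum weights W_h = N_h/N.
x̄_st = (1375·91.21 + 600·42.10 + 1300·84.99) / 3275 = 79.7437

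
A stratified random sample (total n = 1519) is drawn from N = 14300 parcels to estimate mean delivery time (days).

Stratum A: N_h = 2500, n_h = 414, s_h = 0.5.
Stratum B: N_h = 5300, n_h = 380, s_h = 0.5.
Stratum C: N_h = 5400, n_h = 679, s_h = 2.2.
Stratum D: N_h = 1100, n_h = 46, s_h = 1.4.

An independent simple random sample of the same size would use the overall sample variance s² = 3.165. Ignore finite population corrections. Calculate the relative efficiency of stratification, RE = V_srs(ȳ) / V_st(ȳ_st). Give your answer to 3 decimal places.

V̂(ȳ_st) = Σ W_h² s_h²/n_h, with W_h = N_h/N and N = 14300:
  stratum A: (2500/14300)²·0.5²/414 = 1.84564e-05
  stratum B: (5300/14300)²·0.5²/380 = 9.03725e-05
  stratum C: (5400/14300)²·2.2²/679 = 0.00101646
  stratum D: (1100/14300)²·1.4²/46 = 0.000252122
V_st = 0.00137741
V_srs = s²/n = 3.165/1519 = 0.00208361
Relative efficiency = V_srs / V_st = 0.00208361/0.00137741 = 1.5127

RE ≈ 1.513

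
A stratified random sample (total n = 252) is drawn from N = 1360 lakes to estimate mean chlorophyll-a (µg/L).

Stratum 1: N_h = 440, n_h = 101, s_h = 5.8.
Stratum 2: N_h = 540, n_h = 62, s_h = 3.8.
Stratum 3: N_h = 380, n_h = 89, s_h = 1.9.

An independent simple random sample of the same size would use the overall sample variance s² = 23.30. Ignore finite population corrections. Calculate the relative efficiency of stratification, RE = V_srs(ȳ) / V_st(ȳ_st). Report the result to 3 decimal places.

RE ≈ 1.237

V̂(ȳ_st) = Σ W_h² s_h²/n_h, with W_h = N_h/N and N = 1360:
  stratum 1: (440/1360)²·5.8²/101 = 0.0348628
  stratum 2: (540/1360)²·3.8²/62 = 0.0367185
  stratum 3: (380/1360)²·1.9²/89 = 0.0031667
V_st = 0.074748
V_srs = s²/n = 23.30/252 = 0.0924603
Relative efficiency = V_srs / V_st = 0.0924603/0.074748 = 1.2370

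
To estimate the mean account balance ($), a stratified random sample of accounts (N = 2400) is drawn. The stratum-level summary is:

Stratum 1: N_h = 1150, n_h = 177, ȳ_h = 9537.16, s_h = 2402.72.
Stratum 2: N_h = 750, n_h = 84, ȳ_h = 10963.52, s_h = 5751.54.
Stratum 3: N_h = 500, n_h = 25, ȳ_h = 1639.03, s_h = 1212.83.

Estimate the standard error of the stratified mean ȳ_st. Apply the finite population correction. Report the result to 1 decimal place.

SE(ȳ_st) ≈ 207.2

V̂(ȳ_st) = Σ W_h² (1 − n_h/N_h) s_h²/n_h, with W_h = N_h/N and N = 2400:
  stratum 1: (1150/2400)²·(1 − 177/1150)·2402.72²/177 = 6336.09
  stratum 2: (750/2400)²·(1 − 84/750)·5751.54²/84 = 34150.9
  stratum 3: (500/2400)²·(1 − 25/500)·1212.83²/25 = 2426.06
V̂(ȳ_st) = 42913
SE(ȳ_st) = √42913 = 207.155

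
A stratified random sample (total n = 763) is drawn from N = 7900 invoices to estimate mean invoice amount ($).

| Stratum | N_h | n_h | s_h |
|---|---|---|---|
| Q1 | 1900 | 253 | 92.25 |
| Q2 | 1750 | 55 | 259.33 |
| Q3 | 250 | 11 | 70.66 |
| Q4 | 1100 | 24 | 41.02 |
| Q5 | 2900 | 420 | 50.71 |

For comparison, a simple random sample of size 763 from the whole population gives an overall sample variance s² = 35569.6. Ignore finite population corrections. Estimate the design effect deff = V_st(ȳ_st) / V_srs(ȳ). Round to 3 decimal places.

deff ≈ 1.385

V̂(ȳ_st) = Σ W_h² s_h²/n_h, with W_h = N_h/N and N = 7900:
  stratum Q1: (1900/7900)²·92.25²/253 = 1.94565
  stratum Q2: (1750/7900)²·259.33²/55 = 60.0019
  stratum Q3: (250/7900)²·70.66²/11 = 0.454549
  stratum Q4: (1100/7900)²·41.02²/24 = 1.35929
  stratum Q5: (2900/7900)²·50.71²/420 = 0.825049
V_st = 64.5864
V_srs = s²/n = 35569.6/763 = 46.6181
deff = V_st / V_srs = 64.5864/46.6181 = 1.3854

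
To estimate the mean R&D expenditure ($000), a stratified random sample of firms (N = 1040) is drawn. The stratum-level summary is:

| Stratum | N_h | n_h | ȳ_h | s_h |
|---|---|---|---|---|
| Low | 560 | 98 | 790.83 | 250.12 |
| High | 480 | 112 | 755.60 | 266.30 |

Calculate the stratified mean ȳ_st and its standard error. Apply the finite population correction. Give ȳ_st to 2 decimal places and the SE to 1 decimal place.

ȳ_st ≈ 774.57, SE ≈ 16.0

ȳ_st = Σ W_h ȳ_h = (560·790.83 + 480·755.60)/1040 = 774.57000
V̂(ȳ_st) = Σ W_h² (1 − n_h/N_h) s_h²/n_h, with W_h = N_h/N and N = 1040:
  stratum Low: (560/1040)²·(1 − 98/560)·250.12²/98 = 152.698
  stratum High: (480/1040)²·(1 − 112/480)·266.30²/112 = 103.406
V̂(ȳ_st) = 256.104
SE(ȳ_st) = √256.104 = 16.0033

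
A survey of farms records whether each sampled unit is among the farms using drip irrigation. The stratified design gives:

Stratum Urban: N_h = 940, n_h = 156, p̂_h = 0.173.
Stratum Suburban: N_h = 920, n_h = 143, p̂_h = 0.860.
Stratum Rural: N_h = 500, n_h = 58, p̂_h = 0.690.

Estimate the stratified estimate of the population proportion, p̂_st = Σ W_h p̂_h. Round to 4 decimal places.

p̂_st ≈ 0.5503

N = 2360; stratum weights W_h = N_h/N.
p̂_st = Σ W_h p̂_h = (940·0.173 + 920·0.860 + 500·0.690)/2360 = 0.55035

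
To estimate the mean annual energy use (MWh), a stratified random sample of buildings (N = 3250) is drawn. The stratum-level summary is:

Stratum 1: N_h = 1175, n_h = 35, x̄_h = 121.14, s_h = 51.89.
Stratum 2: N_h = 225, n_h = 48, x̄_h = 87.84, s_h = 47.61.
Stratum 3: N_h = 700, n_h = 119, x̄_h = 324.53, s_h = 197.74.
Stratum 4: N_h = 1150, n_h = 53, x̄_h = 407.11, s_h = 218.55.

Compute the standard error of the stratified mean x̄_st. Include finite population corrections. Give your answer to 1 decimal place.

V̂(x̄_st) = Σ W_h² (1 − n_h/N_h) s_h²/n_h, with W_h = N_h/N and N = 3250:
  stratum 1: (1175/3250)²·(1 − 35/1175)·51.89²/35 = 9.75608
  stratum 2: (225/3250)²·(1 − 48/225)·47.61²/48 = 0.178051
  stratum 3: (700/3250)²·(1 − 119/700)·197.74²/119 = 12.6517
  stratum 4: (1150/3250)²·(1 − 53/1150)·218.55²/53 = 107.637
V̂(x̄_st) = 130.223
SE(x̄_st) = √130.223 = 11.4115

SE(x̄_st) ≈ 11.4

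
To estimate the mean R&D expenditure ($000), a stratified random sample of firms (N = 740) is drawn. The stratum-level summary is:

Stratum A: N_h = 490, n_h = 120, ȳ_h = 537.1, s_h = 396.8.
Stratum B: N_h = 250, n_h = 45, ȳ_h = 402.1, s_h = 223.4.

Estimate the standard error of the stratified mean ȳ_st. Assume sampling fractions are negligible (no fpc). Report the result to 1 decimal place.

SE(ȳ_st) ≈ 26.5

V̂(ȳ_st) = Σ W_h² s_h²/n_h, with W_h = N_h/N and N = 740:
  stratum A: (490/740)²·396.8²/120 = 575.295
  stratum B: (250/740)²·223.4²/45 = 126.582
V̂(ȳ_st) = 701.877
SE(ȳ_st) = √701.877 = 26.493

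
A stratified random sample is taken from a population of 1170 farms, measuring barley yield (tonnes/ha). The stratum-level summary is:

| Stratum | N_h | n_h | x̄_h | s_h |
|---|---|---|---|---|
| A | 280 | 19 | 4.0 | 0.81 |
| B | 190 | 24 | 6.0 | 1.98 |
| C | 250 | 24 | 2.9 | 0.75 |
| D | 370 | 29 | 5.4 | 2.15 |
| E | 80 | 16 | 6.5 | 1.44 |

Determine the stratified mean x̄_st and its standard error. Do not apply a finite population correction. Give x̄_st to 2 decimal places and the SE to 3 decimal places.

x̄_st = Σ W_h x̄_h = (280·4.0 + 190·6.0 + 250·2.9 + 370·5.4 + 80·6.5)/1170 = 4.70342
V̂(x̄_st) = Σ W_h² s_h²/n_h, with W_h = N_h/N and N = 1170:
  stratum A: (280/1170)²·0.81²/19 = 0.0019777
  stratum B: (190/1170)²·1.98²/24 = 0.00430779
  stratum C: (250/1170)²·0.75²/24 = 0.00107009
  stratum D: (370/1170)²·2.15²/29 = 0.0159408
  stratum E: (80/1170)²·1.44²/16 = 0.000605917
V̂(x̄_st) = 0.0239023
SE(x̄_st) = √0.0239023 = 0.154604

x̄_st ≈ 4.70, SE ≈ 0.155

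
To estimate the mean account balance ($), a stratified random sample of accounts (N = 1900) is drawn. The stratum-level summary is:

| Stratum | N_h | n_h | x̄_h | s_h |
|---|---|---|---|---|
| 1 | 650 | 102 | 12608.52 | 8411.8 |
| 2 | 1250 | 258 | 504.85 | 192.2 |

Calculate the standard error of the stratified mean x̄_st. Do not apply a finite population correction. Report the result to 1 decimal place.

V̂(x̄_st) = Σ W_h² s_h²/n_h, with W_h = N_h/N and N = 1900:
  stratum 1: (650/1900)²·8411.8²/102 = 81189
  stratum 2: (1250/1900)²·192.2²/258 = 61.9726
V̂(x̄_st) = 81251
SE(x̄_st) = √81251 = 285.046

SE(x̄_st) ≈ 285.0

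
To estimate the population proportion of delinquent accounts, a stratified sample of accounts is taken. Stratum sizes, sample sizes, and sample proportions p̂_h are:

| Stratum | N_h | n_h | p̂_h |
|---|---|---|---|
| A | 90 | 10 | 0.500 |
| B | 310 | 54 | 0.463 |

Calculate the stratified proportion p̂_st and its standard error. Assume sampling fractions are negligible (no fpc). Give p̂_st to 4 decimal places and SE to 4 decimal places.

N = 400; stratum weights W_h = N_h/N.
p̂_st = Σ W_h p̂_h = (90·0.500 + 310·0.463)/400 = 0.47132
V̂(p̂_st) = Σ W_h² p̂_h(1−p̂_h)/(n_h−1):
  stratum A: (90/400)²·0.500·0.500/9 = 0.00140625
  stratum B: (310/400)²·0.463·0.537/53 = 0.00281762
V̂(p̂_st) = 0.00422387; SE = √V̂ = 0.0649913

p̂_st ≈ 0.4713, SE ≈ 0.0650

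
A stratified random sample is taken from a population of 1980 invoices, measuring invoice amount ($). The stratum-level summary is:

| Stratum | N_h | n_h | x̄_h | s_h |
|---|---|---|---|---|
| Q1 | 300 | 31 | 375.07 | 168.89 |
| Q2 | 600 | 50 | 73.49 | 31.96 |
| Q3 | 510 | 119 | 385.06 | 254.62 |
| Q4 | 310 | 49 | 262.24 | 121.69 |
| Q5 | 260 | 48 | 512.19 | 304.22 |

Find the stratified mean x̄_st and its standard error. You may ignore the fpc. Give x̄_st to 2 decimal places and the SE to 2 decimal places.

x̄_st = Σ W_h x̄_h = (300·375.07 + 600·73.49 + 510·385.06 + 310·262.24 + 260·512.19)/1980 = 286.59566
V̂(x̄_st) = Σ W_h² s_h²/n_h, with W_h = N_h/N and N = 1980:
  stratum Q1: (300/1980)²·168.89²/31 = 21.1231
  stratum Q2: (600/1980)²·31.96²/50 = 1.87593
  stratum Q3: (510/1980)²·254.62²/119 = 36.145
  stratum Q4: (310/1980)²·121.69²/49 = 7.4081
  stratum Q5: (260/1980)²·304.22²/48 = 33.2469
V̂(x̄_st) = 99.799
SE(x̄_st) = √99.799 = 9.98994

x̄_st ≈ 286.60, SE ≈ 9.99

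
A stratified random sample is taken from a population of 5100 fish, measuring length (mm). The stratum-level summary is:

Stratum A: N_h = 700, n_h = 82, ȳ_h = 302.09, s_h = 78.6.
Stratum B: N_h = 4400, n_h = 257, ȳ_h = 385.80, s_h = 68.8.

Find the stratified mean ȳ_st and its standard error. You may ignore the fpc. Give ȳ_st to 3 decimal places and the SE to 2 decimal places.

ȳ_st = Σ W_h ȳ_h = (700·302.09 + 4400·385.80)/5100 = 374.31039
V̂(ȳ_st) = Σ W_h² s_h²/n_h, with W_h = N_h/N and N = 5100:
  stratum A: (700/5100)²·78.6²/82 = 1.41934
  stratum B: (4400/5100)²·68.8²/257 = 13.7091
V̂(ȳ_st) = 15.1284
SE(ȳ_st) = √15.1284 = 3.88953

ȳ_st ≈ 374.310, SE ≈ 3.89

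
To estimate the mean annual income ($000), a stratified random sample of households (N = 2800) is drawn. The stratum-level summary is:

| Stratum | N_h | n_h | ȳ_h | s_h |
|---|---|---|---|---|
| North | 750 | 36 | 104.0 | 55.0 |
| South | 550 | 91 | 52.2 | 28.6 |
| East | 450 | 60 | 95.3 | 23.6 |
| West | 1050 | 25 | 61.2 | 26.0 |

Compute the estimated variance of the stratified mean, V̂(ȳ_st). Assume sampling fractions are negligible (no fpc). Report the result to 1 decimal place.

V̂(ȳ_st) = Σ W_h² s_h²/n_h, with W_h = N_h/N and N = 2800:
  stratum North: (750/2800)²·55.0²/36 = 6.02878
  stratum South: (550/2800)²·28.6²/91 = 0.346817
  stratum East: (450/2800)²·23.6²/60 = 0.239763
  stratum West: (1050/2800)²·26.0²/25 = 3.8025
V̂(ȳ_st) = 10.4179

V̂(ȳ_st) ≈ 10.4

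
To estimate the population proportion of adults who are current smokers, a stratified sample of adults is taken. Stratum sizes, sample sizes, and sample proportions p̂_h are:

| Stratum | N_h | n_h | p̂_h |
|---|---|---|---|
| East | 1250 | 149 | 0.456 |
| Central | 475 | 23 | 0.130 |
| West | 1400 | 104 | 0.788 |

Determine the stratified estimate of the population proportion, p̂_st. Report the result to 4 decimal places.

p̂_st ≈ 0.5552

N = 3125; stratum weights W_h = N_h/N.
p̂_st = Σ W_h p̂_h = (1250·0.456 + 475·0.130 + 1400·0.788)/3125 = 0.55518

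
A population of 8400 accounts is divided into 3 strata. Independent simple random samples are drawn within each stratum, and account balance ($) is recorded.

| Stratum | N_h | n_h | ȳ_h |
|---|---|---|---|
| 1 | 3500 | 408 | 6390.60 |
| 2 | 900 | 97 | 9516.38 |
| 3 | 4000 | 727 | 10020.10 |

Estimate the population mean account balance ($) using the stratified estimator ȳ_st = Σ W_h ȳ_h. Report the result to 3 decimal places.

ȳ_st ≈ 8453.838

N = Σ N_h = 8400. Stratum weights W_h = N_h/N.
ȳ_st = (3500·6390.60 + 900·9516.38 + 4000·10020.10) / 8400 = 8453.83833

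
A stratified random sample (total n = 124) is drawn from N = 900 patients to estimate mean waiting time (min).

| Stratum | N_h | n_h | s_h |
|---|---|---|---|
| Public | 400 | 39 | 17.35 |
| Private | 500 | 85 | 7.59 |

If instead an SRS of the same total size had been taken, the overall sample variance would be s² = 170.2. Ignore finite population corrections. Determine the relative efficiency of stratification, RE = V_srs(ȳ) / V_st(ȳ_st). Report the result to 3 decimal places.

RE ≈ 0.792

V̂(ȳ_st) = Σ W_h² s_h²/n_h, with W_h = N_h/N and N = 900:
  stratum Public: (400/900)²·17.35²/39 = 1.52465
  stratum Private: (500/900)²·7.59²/85 = 0.20918
V_st = 1.73383
V_srs = s²/n = 170.2/124 = 1.37258
Relative efficiency = V_srs / V_st = 1.37258/1.73383 = 0.7916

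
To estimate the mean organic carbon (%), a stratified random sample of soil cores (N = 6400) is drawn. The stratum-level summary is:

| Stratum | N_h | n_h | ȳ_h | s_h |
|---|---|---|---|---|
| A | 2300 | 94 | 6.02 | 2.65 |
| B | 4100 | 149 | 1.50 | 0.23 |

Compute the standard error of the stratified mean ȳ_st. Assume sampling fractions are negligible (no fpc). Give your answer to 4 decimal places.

V̂(ȳ_st) = Σ W_h² s_h²/n_h, with W_h = N_h/N and N = 6400:
  stratum A: (2300/6400)²·2.65²/94 = 0.0096485
  stratum B: (4100/6400)²·0.23²/149 = 0.000145706
V̂(ȳ_st) = 0.0097942
SE(ȳ_st) = √0.0097942 = 0.0989657

SE(ȳ_st) ≈ 0.0990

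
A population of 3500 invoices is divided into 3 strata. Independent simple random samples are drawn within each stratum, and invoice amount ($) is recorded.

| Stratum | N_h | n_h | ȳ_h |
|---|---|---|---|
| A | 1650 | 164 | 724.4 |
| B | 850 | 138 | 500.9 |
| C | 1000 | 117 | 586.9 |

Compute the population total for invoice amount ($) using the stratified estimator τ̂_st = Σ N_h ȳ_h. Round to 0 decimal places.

τ̂_st ≈ 2207925

τ̂_st = Σ N_h ȳ_h = 1650·724.4 + 850·500.9 + 1000·586.9 = 2207925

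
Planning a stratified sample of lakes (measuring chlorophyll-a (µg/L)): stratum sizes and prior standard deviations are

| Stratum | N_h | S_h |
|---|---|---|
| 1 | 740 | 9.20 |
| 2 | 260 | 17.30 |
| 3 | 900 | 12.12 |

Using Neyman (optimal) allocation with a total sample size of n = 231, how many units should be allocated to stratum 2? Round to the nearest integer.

47

Neyman allocation: n_h = n · N_h S_h / Σ N_i S_i, with n = 231.
  stratum 1: N_h·S_h = 740·9.20 = 6808.00
  stratum 2: N_h·S_h = 260·17.30 = 4498.00
  stratum 3: N_h·S_h = 900·12.12 = 10908.00
Σ N_h S_h = 22214.00
n for stratum 2 = 231·4498.00/22214.00 = 46.774 → 47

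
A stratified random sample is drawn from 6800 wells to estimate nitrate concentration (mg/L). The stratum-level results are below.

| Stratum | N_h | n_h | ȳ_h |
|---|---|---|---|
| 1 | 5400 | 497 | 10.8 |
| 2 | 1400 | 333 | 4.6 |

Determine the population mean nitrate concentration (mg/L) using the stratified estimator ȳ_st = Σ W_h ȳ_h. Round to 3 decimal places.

ȳ_st ≈ 9.524

N = Σ N_h = 6800. Stratum weights W_h = N_h/N.
ȳ_st = (5400·10.8 + 1400·4.6) / 6800 = 9.52353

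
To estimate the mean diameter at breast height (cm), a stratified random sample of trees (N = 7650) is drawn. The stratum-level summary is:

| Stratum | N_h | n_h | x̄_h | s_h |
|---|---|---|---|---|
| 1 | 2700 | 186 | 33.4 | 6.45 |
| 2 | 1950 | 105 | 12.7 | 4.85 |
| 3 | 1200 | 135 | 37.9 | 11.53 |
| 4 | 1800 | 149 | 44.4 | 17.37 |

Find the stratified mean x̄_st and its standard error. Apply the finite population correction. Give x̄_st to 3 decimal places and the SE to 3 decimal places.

x̄_st ≈ 31.418, SE ≈ 0.405

x̄_st = Σ W_h x̄_h = (2700·33.4 + 1950·12.7 + 1200·37.9 + 1800·44.4)/7650 = 31.41765
V̂(x̄_st) = Σ W_h² (1 − n_h/N_h) s_h²/n_h, with W_h = N_h/N and N = 7650:
  stratum 1: (2700/7650)²·(1 − 186/2700)·6.45²/186 = 0.0259425
  stratum 2: (1950/7650)²·(1 − 105/1950)·4.85²/105 = 0.0137722
  stratum 3: (1200/7650)²·(1 − 135/1200)·11.53²/135 = 0.0215047
  stratum 4: (1800/7650)²·(1 − 149/1800)·17.37²/149 = 0.102828
V̂(x̄_st) = 0.164047
SE(x̄_st) = √0.164047 = 0.405027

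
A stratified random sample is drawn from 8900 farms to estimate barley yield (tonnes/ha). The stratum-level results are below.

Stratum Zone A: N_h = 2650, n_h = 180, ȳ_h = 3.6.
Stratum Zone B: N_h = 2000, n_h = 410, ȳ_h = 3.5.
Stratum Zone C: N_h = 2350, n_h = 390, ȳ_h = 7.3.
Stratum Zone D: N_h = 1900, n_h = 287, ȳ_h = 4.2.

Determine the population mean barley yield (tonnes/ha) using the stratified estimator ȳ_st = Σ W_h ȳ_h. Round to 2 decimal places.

N = Σ N_h = 8900. Stratum weights W_h = N_h/N.
ȳ_st = (2650·3.6 + 2000·3.5 + 2350·7.3 + 1900·4.2) / 8900 = 4.6826

ȳ_st ≈ 4.68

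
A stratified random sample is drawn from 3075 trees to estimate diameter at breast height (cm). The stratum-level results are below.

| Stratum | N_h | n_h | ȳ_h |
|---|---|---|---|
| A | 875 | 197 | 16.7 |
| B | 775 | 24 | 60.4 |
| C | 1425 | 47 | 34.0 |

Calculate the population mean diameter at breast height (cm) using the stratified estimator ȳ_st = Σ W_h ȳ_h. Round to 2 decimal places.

N = Σ N_h = 3075. Stratum weights W_h = N_h/N.
ȳ_st = (875·16.7 + 775·60.4 + 1425·34.0) / 3075 = 35.7309

ȳ_st ≈ 35.73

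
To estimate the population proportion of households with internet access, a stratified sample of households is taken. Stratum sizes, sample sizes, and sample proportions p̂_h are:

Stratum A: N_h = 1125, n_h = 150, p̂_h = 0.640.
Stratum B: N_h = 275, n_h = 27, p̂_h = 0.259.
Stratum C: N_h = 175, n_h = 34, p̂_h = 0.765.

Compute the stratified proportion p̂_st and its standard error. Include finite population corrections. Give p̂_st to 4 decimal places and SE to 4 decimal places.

N = 1575; stratum weights W_h = N_h/N.
p̂_st = Σ W_h p̂_h = (1125·0.640 + 275·0.259 + 175·0.765)/1575 = 0.58737
V̂(p̂_st) = Σ W_h² (1 − n_h/N_h) p̂_h(1−p̂_h)/(n_h−1):
  stratum A: (1125/1575)²·(1 − 150/1125)·0.640·0.360/149 = 0.000683742
  stratum B: (275/1575)²·(1 − 27/275)·0.259·0.741/26 = 0.00020294
  stratum C: (175/1575)²·(1 − 34/175)·0.765·0.235/33 = 5.4189e-05
V̂(p̂_st) = 0.000940871; SE = √V̂ = 0.0306736

p̂_st ≈ 0.5874, SE ≈ 0.0307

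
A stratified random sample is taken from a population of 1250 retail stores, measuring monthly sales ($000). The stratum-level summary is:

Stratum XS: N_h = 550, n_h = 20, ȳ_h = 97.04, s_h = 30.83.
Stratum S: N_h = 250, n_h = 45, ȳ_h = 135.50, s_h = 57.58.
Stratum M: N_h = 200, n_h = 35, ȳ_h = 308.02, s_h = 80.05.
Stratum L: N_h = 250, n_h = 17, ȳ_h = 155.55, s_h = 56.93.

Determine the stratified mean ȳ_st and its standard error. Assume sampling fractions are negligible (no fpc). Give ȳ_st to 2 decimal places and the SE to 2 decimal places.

ȳ_st = Σ W_h ȳ_h = (550·97.04 + 250·135.50 + 200·308.02 + 250·155.55)/1250 = 150.19080
V̂(ȳ_st) = Σ W_h² s_h²/n_h, with W_h = N_h/N and N = 1250:
  stratum XS: (550/1250)²·30.83²/20 = 9.20073
  stratum S: (250/1250)²·57.58²/45 = 2.94707
  stratum M: (200/1250)²·80.05²/35 = 4.687
  stratum L: (250/1250)²·56.93²/17 = 7.62594
V̂(ȳ_st) = 24.4607
SE(ȳ_st) = √24.4607 = 4.94578

ȳ_st ≈ 150.19, SE ≈ 4.95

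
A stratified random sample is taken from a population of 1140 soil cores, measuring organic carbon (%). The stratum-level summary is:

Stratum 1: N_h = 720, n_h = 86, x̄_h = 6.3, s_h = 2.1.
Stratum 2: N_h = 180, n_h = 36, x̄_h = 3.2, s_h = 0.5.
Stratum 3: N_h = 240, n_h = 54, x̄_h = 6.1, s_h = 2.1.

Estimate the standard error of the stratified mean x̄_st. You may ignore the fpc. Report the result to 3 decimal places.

SE(x̄_st) ≈ 0.156

V̂(x̄_st) = Σ W_h² s_h²/n_h, with W_h = N_h/N and N = 1140:
  stratum 1: (720/1140)²·2.1²/86 = 0.0204548
  stratum 2: (180/1140)²·0.5²/36 = 0.00017313
  stratum 3: (240/1140)²·2.1²/54 = 0.00361958
V̂(x̄_st) = 0.0242475
SE(x̄_st) = √0.0242475 = 0.155716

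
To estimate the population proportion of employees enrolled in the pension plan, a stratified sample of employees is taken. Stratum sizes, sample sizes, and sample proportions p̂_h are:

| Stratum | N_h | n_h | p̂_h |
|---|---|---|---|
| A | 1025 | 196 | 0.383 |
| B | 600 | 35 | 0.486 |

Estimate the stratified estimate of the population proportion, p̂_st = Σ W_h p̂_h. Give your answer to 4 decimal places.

p̂_st ≈ 0.4210

N = 1625; stratum weights W_h = N_h/N.
p̂_st = Σ W_h p̂_h = (1025·0.383 + 600·0.486)/1625 = 0.42103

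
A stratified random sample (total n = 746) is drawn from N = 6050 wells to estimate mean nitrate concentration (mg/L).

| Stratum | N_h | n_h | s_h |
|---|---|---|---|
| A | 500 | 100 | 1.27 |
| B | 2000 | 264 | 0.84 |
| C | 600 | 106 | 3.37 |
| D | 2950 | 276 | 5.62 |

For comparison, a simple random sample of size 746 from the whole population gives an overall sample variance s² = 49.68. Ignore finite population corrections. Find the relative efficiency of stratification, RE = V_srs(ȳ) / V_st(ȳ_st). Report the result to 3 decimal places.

RE ≈ 2.323

V̂(ȳ_st) = Σ W_h² s_h²/n_h, with W_h = N_h/N and N = 6050:
  stratum A: (500/6050)²·1.27²/100 = 0.000110163
  stratum B: (2000/6050)²·0.84²/264 = 0.000292081
  stratum C: (600/6050)²·3.37²/106 = 0.00105377
  stratum D: (2950/6050)²·5.62²/276 = 0.027208
V_st = 0.028664
V_srs = s²/n = 49.68/746 = 0.0665952
Relative efficiency = V_srs / V_st = 0.0665952/0.028664 = 2.3233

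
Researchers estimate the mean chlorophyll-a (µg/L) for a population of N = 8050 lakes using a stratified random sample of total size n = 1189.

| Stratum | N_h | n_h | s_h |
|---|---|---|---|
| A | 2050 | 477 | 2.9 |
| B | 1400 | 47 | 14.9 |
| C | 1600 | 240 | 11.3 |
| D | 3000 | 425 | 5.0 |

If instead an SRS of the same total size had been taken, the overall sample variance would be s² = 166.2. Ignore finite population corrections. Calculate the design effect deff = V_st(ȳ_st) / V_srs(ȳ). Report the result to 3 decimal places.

V̂(ȳ_st) = Σ W_h² s_h²/n_h, with W_h = N_h/N and N = 8050:
  stratum A: (2050/8050)²·2.9²/477 = 0.00114339
  stratum B: (1400/8050)²·14.9²/47 = 0.142869
  stratum C: (1600/8050)²·11.3²/240 = 0.0210181
  stratum D: (3000/8050)²·5.0²/425 = 0.00816962
V_st = 0.1732
V_srs = s²/n = 166.2/1189 = 0.139781
deff = V_st / V_srs = 0.1732/0.139781 = 1.2391

deff ≈ 1.239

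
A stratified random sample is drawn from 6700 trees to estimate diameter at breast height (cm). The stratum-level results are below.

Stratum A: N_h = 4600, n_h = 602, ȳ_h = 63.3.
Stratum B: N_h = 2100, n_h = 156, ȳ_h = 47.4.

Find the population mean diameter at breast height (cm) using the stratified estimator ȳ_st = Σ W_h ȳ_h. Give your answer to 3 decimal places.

N = Σ N_h = 6700. Stratum weights W_h = N_h/N.
ȳ_st = (4600·63.3 + 2100·47.4) / 6700 = 58.31642

ȳ_st ≈ 58.316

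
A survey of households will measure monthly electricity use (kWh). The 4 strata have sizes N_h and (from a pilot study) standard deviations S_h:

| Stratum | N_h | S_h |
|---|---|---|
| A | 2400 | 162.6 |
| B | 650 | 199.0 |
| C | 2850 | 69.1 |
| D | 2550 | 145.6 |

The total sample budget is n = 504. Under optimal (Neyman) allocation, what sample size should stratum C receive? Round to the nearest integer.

Neyman allocation: n_h = n · N_h S_h / Σ N_i S_i, with n = 504.
  stratum A: N_h·S_h = 2400·162.6 = 390240.00
  stratum B: N_h·S_h = 650·199.0 = 129350.00
  stratum C: N_h·S_h = 2850·69.1 = 196935.00
  stratum D: N_h·S_h = 2550·145.6 = 371280.00
Σ N_h S_h = 1087805.00
n for stratum C = 504·196935.00/1087805.00 = 91.244 → 91

91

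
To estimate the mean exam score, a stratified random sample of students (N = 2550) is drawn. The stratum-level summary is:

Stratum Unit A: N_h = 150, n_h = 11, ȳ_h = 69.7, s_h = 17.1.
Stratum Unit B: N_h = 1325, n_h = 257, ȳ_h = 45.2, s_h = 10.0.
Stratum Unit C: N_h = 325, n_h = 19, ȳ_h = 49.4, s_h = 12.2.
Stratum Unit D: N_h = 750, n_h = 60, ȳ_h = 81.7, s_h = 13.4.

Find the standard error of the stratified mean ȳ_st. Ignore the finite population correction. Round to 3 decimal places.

V̂(ȳ_st) = Σ W_h² s_h²/n_h, with W_h = N_h/N and N = 2550:
  stratum Unit A: (150/2550)²·17.1²/11 = 0.0919818
  stratum Unit B: (1325/2550)²·10.0²/257 = 0.105055
  stratum Unit C: (325/2550)²·12.2²/19 = 0.127248
  stratum Unit D: (750/2550)²·13.4²/60 = 0.258881
V̂(ȳ_st) = 0.583167
SE(ȳ_st) = √0.583167 = 0.763654

SE(ȳ_st) ≈ 0.764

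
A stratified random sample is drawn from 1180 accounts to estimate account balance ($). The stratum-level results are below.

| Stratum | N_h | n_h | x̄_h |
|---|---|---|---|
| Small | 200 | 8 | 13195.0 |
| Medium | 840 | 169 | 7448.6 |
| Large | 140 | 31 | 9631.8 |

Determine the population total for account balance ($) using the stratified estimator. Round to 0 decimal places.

τ̂_st ≈ 10244276

τ̂_st = Σ N_h x̄_h = 200·13195.0 + 840·7448.6 + 140·9631.8 = 10244276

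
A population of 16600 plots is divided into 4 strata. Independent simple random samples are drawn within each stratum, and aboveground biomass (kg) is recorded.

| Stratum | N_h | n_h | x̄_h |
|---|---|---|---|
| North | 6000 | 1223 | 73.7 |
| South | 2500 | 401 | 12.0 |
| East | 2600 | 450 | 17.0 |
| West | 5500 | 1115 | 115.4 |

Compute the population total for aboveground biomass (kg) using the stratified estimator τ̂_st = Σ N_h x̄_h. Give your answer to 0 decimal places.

τ̂_st ≈ 1151100

τ̂_st = Σ N_h x̄_h = 6000·73.7 + 2500·12.0 + 2600·17.0 + 5500·115.4 = 1151100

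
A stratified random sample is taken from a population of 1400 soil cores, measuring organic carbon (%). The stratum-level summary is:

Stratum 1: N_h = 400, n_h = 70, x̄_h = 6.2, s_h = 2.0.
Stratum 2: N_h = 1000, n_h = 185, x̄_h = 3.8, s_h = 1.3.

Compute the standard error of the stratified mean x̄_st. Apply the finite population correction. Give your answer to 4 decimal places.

SE(x̄_st) ≈ 0.0874

V̂(x̄_st) = Σ W_h² (1 − n_h/N_h) s_h²/n_h, with W_h = N_h/N and N = 1400:
  stratum 1: (400/1400)²·(1 − 70/400)·2.0²/70 = 0.0038484
  stratum 2: (1000/1400)²·(1 − 185/1000)·1.3²/185 = 0.00379854
V̂(x̄_st) = 0.00764693
SE(x̄_st) = √0.00764693 = 0.0874468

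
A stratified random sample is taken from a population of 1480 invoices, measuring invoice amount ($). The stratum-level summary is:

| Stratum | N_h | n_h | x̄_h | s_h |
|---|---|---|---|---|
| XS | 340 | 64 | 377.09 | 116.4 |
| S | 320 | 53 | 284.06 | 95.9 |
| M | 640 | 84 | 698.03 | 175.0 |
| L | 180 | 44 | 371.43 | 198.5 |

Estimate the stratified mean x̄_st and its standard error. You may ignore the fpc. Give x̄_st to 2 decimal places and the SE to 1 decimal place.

x̄_st ≈ 495.07, SE ≈ 10.0

x̄_st = Σ W_h x̄_h = (340·377.09 + 320·284.06 + 640·698.03 + 180·371.43)/1480 = 495.07189
V̂(x̄_st) = Σ W_h² s_h²/n_h, with W_h = N_h/N and N = 1480:
  stratum XS: (340/1480)²·116.4²/64 = 11.1728
  stratum S: (320/1480)²·95.9²/53 = 8.11219
  stratum M: (640/1480)²·175.0²/84 = 68.1763
  stratum L: (180/1480)²·198.5²/44 = 13.2462
V̂(x̄_st) = 100.707
SE(x̄_st) = √100.707 = 10.0353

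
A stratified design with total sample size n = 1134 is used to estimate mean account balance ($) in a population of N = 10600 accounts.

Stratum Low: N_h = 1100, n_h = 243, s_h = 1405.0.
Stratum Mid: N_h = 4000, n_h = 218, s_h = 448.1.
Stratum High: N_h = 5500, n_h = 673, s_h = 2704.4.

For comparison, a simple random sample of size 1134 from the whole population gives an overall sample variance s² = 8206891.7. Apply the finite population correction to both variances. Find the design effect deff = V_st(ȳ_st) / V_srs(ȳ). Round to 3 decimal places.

V̂(ȳ_st) = Σ W_h² (1 − n_h/N_h) s_h²/n_h, with W_h = N_h/N and N = 10600:
  stratum Low: (1100/10600)²·(1 − 243/1100)·1405.0²/243 = 68.1566
  stratum Mid: (4000/10600)²·(1 − 218/4000)·448.1²/218 = 124.012
  stratum High: (5500/10600)²·(1 − 673/5500)·2704.4²/673 = 2567.76
V_st = 2759.93
V_srs = (1 − 1134/10600)·8206891.7/1134 = 6462.88
deff = V_st / V_srs = 2759.93/6462.88 = 0.4270

deff ≈ 0.427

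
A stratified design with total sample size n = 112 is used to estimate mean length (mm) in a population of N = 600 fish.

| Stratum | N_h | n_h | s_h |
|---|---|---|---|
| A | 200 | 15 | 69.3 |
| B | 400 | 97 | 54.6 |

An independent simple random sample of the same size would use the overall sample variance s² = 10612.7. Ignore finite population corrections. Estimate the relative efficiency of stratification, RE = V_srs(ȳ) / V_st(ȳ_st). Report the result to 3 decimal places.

RE ≈ 1.925

V̂(ȳ_st) = Σ W_h² s_h²/n_h, with W_h = N_h/N and N = 600:
  stratum A: (200/600)²·69.3²/15 = 35.574
  stratum B: (400/600)²·54.6²/97 = 13.6594
V_st = 49.2334
V_srs = s²/n = 10612.7/112 = 94.7563
Relative efficiency = V_srs / V_st = 94.7563/49.2334 = 1.9246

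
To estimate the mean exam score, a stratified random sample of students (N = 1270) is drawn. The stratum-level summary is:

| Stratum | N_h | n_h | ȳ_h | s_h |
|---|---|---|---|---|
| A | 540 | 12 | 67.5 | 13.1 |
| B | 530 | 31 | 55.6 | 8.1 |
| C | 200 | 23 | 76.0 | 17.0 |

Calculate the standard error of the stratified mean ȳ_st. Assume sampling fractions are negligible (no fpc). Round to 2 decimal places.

SE(ȳ_st) ≈ 1.81

V̂(ȳ_st) = Σ W_h² s_h²/n_h, with W_h = N_h/N and N = 1270:
  stratum A: (540/1270)²·13.1²/12 = 2.58548
  stratum B: (530/1270)²·8.1²/31 = 0.368598
  stratum C: (200/1270)²·17.0²/23 = 0.311618
V̂(ȳ_st) = 3.2657
SE(ȳ_st) = √3.2657 = 1.80712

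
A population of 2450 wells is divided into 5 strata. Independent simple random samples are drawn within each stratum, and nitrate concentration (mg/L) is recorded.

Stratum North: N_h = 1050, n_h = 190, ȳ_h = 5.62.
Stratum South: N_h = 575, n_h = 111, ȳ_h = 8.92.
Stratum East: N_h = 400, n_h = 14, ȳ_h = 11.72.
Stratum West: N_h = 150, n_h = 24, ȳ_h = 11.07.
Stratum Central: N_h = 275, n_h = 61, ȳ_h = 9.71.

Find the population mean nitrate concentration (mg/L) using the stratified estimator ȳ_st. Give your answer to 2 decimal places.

ȳ_st ≈ 8.18

N = Σ N_h = 2450. Stratum weights W_h = N_h/N.
ȳ_st = (1050·5.62 + 575·8.92 + 400·11.72 + 150·11.07 + 275·9.71) / 2450 = 8.1832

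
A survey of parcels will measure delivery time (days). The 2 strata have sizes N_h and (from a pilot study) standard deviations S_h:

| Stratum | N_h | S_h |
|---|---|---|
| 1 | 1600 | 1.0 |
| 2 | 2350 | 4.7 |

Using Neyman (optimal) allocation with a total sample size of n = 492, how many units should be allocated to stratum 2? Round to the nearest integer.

Neyman allocation: n_h = n · N_h S_h / Σ N_i S_i, with n = 492.
  stratum 1: N_h·S_h = 1600·1.0 = 1600.00
  stratum 2: N_h·S_h = 2350·4.7 = 11045.00
Σ N_h S_h = 12645.00
n for stratum 2 = 492·11045.00/12645.00 = 429.746 → 430

430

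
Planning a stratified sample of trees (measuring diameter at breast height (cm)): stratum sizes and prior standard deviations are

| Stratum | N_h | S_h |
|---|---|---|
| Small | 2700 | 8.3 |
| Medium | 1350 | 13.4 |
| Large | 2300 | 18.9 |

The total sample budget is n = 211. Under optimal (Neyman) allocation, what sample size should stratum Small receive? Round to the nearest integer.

56

Neyman allocation: n_h = n · N_h S_h / Σ N_i S_i, with n = 211.
  stratum Small: N_h·S_h = 2700·8.3 = 22410.00
  stratum Medium: N_h·S_h = 1350·13.4 = 18090.00
  stratum Large: N_h·S_h = 2300·18.9 = 43470.00
Σ N_h S_h = 83970.00
n for stratum Small = 211·22410.00/83970.00 = 56.312 → 56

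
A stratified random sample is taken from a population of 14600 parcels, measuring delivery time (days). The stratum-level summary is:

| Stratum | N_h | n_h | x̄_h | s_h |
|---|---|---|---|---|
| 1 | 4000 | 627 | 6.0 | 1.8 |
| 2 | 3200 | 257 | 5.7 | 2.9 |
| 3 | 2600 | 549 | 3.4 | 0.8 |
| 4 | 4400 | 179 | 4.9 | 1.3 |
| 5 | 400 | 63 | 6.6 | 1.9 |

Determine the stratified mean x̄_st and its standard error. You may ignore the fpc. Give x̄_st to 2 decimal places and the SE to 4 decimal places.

x̄_st ≈ 5.16, SE ≈ 0.0538

x̄_st = Σ W_h x̄_h = (4000·6.0 + 3200·5.7 + 2600·3.4 + 4400·4.9 + 400·6.6)/14600 = 5.15616
V̂(x̄_st) = Σ W_h² s_h²/n_h, with W_h = N_h/N and N = 14600:
  stratum 1: (4000/14600)²·1.8²/627 = 0.000387875
  stratum 2: (3200/14600)²·2.9²/257 = 0.00157202
  stratum 3: (2600/14600)²·0.8²/549 = 3.69699e-05
  stratum 4: (4400/14600)²·1.3²/179 = 0.000857498
  stratum 5: (400/14600)²·1.9²/63 = 4.30111e-05
V̂(x̄_st) = 0.00289737
SE(x̄_st) = √0.00289737 = 0.0538272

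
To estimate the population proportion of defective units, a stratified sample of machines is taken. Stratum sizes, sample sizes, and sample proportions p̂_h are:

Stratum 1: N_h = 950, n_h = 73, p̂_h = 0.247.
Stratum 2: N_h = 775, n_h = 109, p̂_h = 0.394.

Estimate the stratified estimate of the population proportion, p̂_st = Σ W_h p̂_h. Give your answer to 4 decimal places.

N = 1725; stratum weights W_h = N_h/N.
p̂_st = Σ W_h p̂_h = (950·0.247 + 775·0.394)/1725 = 0.31304

p̂_st ≈ 0.3130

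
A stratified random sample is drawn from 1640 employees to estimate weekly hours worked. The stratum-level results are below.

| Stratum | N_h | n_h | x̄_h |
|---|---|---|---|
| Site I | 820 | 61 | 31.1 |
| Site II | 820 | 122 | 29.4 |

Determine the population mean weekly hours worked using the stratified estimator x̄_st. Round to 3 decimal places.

x̄_st ≈ 30.250

N = Σ N_h = 1640. Stratum weights W_h = N_h/N.
x̄_st = (820·31.1 + 820·29.4) / 1640 = 30.25000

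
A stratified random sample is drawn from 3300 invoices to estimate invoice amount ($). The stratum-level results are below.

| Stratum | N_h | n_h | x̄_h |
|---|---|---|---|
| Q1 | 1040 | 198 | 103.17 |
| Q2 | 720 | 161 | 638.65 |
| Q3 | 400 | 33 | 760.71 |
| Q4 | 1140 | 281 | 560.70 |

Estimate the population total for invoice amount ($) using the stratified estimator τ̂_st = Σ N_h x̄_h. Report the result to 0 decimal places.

τ̂_st = Σ N_h x̄_h = 1040·103.17 + 720·638.65 + 400·760.71 + 1140·560.70 = 1510607

τ̂_st ≈ 1510607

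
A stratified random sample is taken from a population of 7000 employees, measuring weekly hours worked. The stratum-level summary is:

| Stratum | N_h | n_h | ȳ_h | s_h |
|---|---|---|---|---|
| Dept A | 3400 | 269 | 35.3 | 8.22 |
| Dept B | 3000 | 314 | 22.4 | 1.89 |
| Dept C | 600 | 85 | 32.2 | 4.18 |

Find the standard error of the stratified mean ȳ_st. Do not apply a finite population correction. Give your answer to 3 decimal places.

V̂(ȳ_st) = Σ W_h² s_h²/n_h, with W_h = N_h/N and N = 7000:
  stratum Dept A: (3400/7000)²·8.22²/269 = 0.0592588
  stratum Dept B: (3000/7000)²·1.89²/314 = 0.00208949
  stratum Dept C: (600/7000)²·4.18²/85 = 0.00151022
V̂(ȳ_st) = 0.0628585
SE(ȳ_st) = √0.0628585 = 0.250716

SE(ȳ_st) ≈ 0.251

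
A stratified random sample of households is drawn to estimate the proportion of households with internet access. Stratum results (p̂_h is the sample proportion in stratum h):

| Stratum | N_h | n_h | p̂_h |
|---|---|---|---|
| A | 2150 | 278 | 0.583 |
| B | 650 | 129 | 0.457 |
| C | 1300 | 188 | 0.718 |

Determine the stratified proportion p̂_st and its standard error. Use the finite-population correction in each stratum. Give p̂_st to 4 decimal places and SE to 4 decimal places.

N = 4100; stratum weights W_h = N_h/N.
p̂_st = Σ W_h p̂_h = (2150·0.583 + 650·0.457 + 1300·0.718)/4100 = 0.60583
V̂(p̂_st) = Σ W_h² (1 − n_h/N_h) p̂_h(1−p̂_h)/(n_h−1):
  stratum A: (2150/4100)²·(1 − 278/2150)·0.583·0.417/277 = 0.000210136
  stratum B: (650/4100)²·(1 − 129/650)·0.457·0.543/128 = 3.90561e-05
  stratum C: (1300/4100)²·(1 − 188/1300)·0.718·0.282/187 = 9.31134e-05
V̂(p̂_st) = 0.000342306; SE = √V̂ = 0.0185015

p̂_st ≈ 0.6058, SE ≈ 0.0185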